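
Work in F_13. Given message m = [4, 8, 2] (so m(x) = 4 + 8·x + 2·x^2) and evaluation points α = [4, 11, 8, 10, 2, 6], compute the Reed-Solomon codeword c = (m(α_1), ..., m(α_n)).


c = [3, 9, 1, 11, 2, 7]

Message polynomial: m(x) = 4 + 8·x + 2·x^2 (mod 13).
For each evaluation point α_i, compute m(α_i) mod 13:
  α_1 = 4: Horner steps 2 → 3 → 3, so m(4) = 3.
  α_2 = 11: Horner steps 2 → 4 → 9, so m(11) = 9.
  α_3 = 8: Horner steps 2 → 11 → 1, so m(8) = 1.
  α_4 = 10: Horner steps 2 → 2 → 11, so m(10) = 11.
  α_5 = 2: Horner steps 2 → 12 → 2, so m(2) = 2.
  α_6 = 6: Horner steps 2 → 7 → 7, so m(6) = 7.
Codeword c = [3, 9, 1, 11, 2, 7] ∈ F_13^6.


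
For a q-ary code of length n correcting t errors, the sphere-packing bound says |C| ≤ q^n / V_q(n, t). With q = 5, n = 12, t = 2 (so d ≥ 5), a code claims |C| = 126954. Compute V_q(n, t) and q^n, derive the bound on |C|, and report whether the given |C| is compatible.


V_q(n, t) = 1105, q^n = 244140625, Hamming bound = 220941, |C| = 126954 ≤ bound (satisfied).

Step 1: Compute V_q(n, t) = Σ_{j=0}^2 C(n, j) (q−1)^j.
  j = 0: C(12,0)·(4)^0 = 1·1 = 1.
  j = 1: C(12,1)·(4)^1 = 12·4 = 48.
  j = 2: C(12,2)·(4)^2 = 66·16 = 1056.
  V_q(n, t) = 1 + 48 + 1056 = 1105.
Step 2: q^n = 5^12 = 244140625.
Step 3: Hamming bound ⌊q^n / V_q(n,t)⌋ = ⌊244140625/1105⌋ = 220941.
Step 4: Compare |C| = 126954 to 220941: satisfied.
The claimed |C| lies below the Hamming bound.


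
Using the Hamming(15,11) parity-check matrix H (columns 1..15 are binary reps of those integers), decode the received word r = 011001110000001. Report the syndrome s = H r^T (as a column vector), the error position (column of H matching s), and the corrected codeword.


s = (0, 1, 1, 1)^T, error position = 7, corrected codeword c = 011001010000001

Compute s = H r^T mod 2 one row at a time:
  s_1 = 1 + 0 + 0 + 0 + 0 + 0 + 0 + 1 = 2 ≡ 0 (mod 2).
  s_2 = 0 + 0 + 1 + 1 + 0 + 0 + 0 + 1 = 3 ≡ 1 (mod 2).
  s_3 = 1 + 1 + 1 + 1 + 0 + 0 + 0 + 1 = 5 ≡ 1 (mod 2).
  s_4 = 0 + 1 + 0 + 1 + 0 + 0 + 0 + 1 = 3 ≡ 1 (mod 2).
s = (0, 1, 1, 1)^T — this equals column 7 of H (binary 0111), so error is at position 7.
Correct: flip bit 7 of r = 011001110000001 to get c = 011001010000001.


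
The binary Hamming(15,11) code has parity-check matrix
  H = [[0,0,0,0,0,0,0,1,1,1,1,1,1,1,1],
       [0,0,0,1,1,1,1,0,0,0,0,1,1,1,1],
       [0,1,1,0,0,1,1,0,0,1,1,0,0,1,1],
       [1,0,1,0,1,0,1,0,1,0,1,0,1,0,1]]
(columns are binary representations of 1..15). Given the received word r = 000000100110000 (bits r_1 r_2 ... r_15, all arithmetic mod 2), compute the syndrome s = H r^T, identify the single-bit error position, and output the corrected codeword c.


s = (0, 1, 1, 0)^T, error position = 6, corrected codeword c = 000001100110000

Compute s = H r^T mod 2 one row at a time:
  s_1 = 0 + 0 + 1 + 1 + 0 + 0 + 0 + 0 = 2 ≡ 0 (mod 2).
  s_2 = 0 + 0 + 0 + 1 + 0 + 0 + 0 + 0 = 1 ≡ 1 (mod 2).
  s_3 = 0 + 0 + 0 + 1 + 1 + 1 + 0 + 0 = 3 ≡ 1 (mod 2).
  s_4 = 0 + 0 + 0 + 1 + 0 + 1 + 0 + 0 = 2 ≡ 0 (mod 2).
s = (0, 1, 1, 0)^T — this equals column 6 of H (binary 0110), so error is at position 6.
Correct: flip bit 6 of r = 000000100110000 to get c = 000001100110000.


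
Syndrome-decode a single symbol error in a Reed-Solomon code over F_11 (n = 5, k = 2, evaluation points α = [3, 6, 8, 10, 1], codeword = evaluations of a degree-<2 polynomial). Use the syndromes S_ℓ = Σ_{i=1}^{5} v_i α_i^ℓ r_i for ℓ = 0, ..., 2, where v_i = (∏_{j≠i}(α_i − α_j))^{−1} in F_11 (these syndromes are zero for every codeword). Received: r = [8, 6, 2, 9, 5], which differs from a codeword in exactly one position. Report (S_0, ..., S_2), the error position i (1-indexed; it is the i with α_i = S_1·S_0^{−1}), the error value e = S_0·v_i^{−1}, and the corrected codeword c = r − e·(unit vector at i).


S = (4, 1, 3), error at position 1, error magnitude e = 7, c = [1, 6, 2, 9, 5].

Step 1: column multipliers v_i = (∏_{j≠i}(α_i − α_j))^{−1} mod 11.
  i = 1 (α = 3): (3−6)(3−8)(3−10)(3−1) = (−3)·(−5)·(−7)·2 = −210 ≡ 10, so v_1 = 10^{−1} = 10 (mod 11).
  i = 2 (α = 6): (6−3)(6−8)(6−10)(6−1) = 3·(−2)·(−4)·5 = 120 ≡ 10, so v_2 = 10^{−1} = 10 (mod 11).
  i = 3 (α = 8): (8−3)(8−6)(8−10)(8−1) = 5·2·(−2)·7 = −140 ≡ 3, so v_3 = 3^{−1} = 4 (mod 11).
  i = 4 (α = 10): (10−3)(10−6)(10−8)(10−1) = 7·4·2·9 = 504 ≡ 9, so v_4 = 9^{−1} = 5 (mod 11).
  i = 5 (α = 1): (1−3)(1−6)(1−8)(1−10) = (−2)·(−5)·(−7)·(−9) = 630 ≡ 3, so v_5 = 3^{−1} = 4 (mod 11).
  v = [10, 10, 4, 5, 4].
Step 2: syndromes of r = [8, 6, 2, 9, 5] (all sums mod 11).
  S_0 = Σ v_i r_i = 10·8 + 10·6 + 4·2 + 5·9 + 4·5 = 213 ≡ 4.
  S_1 = Σ v_i α_i r_i = 10·3·8 + 10·6·6 + 4·8·2 + 5·10·9 + 4·1·5 = 1134 ≡ 1.
  α_i^2 mod 11 = [9, 3, 9, 1, 1].
  S_2 = Σ v_i α_i^2 r_i = 10·9·8 + 10·3·6 + 4·9·2 + 5·1·9 + 4·1·5 = 1037 ≡ 3.
  S = (4, 1, 3) ≠ 0, so r is not a codeword (an error is present).
Step 3: locate the error. For a single error e at position i, S_ℓ = v_i·e·α_i^ℓ, so α_err = S_1/S_0.
  S_0^{−1} = 4^{−1} = 3 (mod 11), so α_err = 1·3 = 3 ≡ 3 = α_1. Error position i = 1.
  Consistency check: S_2/S_1 = 3·1 = 3 ≡ 3 = α_err ✓ (single-error assumption holds).
Step 4: error magnitude e = S_0/v_1 = S_0·∏_{j≠1}(α_1 − α_j) = 4·10 = 40 ≡ 7 (mod 11).
Step 5: correct position 1: c_1 = r_1 − e = 8 − 7 ≡ 1 (mod 11). Hence c = [1, 6, 2, 9, 5].
  Check: interpolating c through the α_i gives m(x) = 7 + 9·x (degree < 2) with m(α_i) = c_i for every i, so c is indeed a codeword.


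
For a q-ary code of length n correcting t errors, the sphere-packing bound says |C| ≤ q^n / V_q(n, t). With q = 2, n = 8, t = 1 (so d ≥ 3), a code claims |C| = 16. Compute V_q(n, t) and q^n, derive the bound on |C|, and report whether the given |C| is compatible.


V_q(n, t) = 9, q^n = 256, Hamming bound = 28, |C| = 16 ≤ bound (satisfied).

Step 1: Compute V_q(n, t) = Σ_{j=0}^1 C(n, j) (q−1)^j.
  j = 0: C(8,0)·(1)^0 = 1·1 = 1.
  j = 1: C(8,1)·(1)^1 = 8·1 = 8.
  V_q(n, t) = 1 + 8 = 9.
Step 2: q^n = 2^8 = 256.
Step 3: Hamming bound ⌊q^n / V_q(n,t)⌋ = ⌊256/9⌋ = 28.
Step 4: Compare |C| = 16 to 28: satisfied.
The claimed |C| lies below the Hamming bound.


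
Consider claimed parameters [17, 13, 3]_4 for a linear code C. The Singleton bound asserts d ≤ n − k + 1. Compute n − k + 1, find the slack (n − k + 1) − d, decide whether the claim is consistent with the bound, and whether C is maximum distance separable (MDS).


Singleton RHS = n − k + 1 = 5, slack = 2, bound satisfied, not MDS.

Singleton bound: d ≤ n − k + 1.
Here n = 17, k = 13, so n − k + 1 = 5.
Given d = 3, check d ≤ 5: YES.
Slack = (n − k + 1) − d = 2.
The code is NOT MDS (slack = 2 > 0).
Description: the claimed parameters are [17, 13, 3]_4; such a code would be non-MDS.


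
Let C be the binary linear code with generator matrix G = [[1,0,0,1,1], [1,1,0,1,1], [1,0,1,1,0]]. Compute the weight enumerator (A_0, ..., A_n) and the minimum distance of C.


Weight distribution: A_0 = 1, A_1 = 1, A_2 = 1, A_3 = 3, A_4 = 2. Minimum distance d = 1.

Enumerate all 2^3 = 8 messages m ∈ F_2^3.
For each, compute codeword c = mG in F_2^5, then tally its weight.
  m = 000 → c = 00000, weight = 0.
  m = 100 → c = 10011, weight = 3.
  m = 010 → c = 11011, weight = 4.
  m = 110 → c = 01000, weight = 1.
  m = 001 → c = 10110, weight = 3.
  m = 101 → c = 00101, weight = 2.
  m = 011 → c = 01101, weight = 3.
  m = 111 → c = 11110, weight = 4.
Tally weights:
  weight 0: 1 codewords.
  weight 1: 1 codewords.
  weight 2: 1 codewords.
  weight 3: 3 codewords.
  weight 4: 2 codewords.
Minimum distance d = smallest w > 0 with A_w > 0 = 1.
Sanity: Σ A_w = 8 = 2^3 = 8 ✓.


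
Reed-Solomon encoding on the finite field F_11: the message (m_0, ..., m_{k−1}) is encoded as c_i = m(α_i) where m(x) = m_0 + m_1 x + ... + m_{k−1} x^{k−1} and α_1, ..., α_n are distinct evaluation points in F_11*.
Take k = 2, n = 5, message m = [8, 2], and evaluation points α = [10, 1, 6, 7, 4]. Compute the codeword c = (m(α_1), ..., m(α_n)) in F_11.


c = [6, 10, 9, 0, 5]

Message polynomial: m(x) = 8 + 2·x (mod 11).
For each evaluation point α_i, compute m(α_i) mod 11:
  α_1 = 10: Horner steps 2 → 6, so m(10) = 6.
  α_2 = 1: Horner steps 2 → 10, so m(1) = 10.
  α_3 = 6: Horner steps 2 → 9, so m(6) = 9.
  α_4 = 7: Horner steps 2 → 0, so m(7) = 0.
  α_5 = 4: Horner steps 2 → 5, so m(4) = 5.
Codeword c = [6, 10, 9, 0, 5] ∈ F_11^5.


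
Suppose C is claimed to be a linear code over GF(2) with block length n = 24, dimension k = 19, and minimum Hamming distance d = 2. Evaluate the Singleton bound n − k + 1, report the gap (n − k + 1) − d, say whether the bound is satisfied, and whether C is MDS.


Singleton RHS = n − k + 1 = 6, slack = 4, bound satisfied, not MDS.

Singleton bound: d ≤ n − k + 1.
Here n = 24, k = 19, so n − k + 1 = 6.
Given d = 2, check d ≤ 6: YES.
Slack = (n − k + 1) − d = 4.
The code is NOT MDS (slack = 4 > 0).
Description: the claimed parameters are [24, 19, 2]_2; such a code would be non-MDS.


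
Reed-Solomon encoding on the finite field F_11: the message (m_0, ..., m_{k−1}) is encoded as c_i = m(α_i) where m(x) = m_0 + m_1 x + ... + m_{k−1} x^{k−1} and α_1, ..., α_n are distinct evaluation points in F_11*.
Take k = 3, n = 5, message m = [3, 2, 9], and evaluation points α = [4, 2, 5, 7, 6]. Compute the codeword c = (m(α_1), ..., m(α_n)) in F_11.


c = [1, 10, 7, 7, 9]

Message polynomial: m(x) = 3 + 2·x + 9·x^2 (mod 11).
For each evaluation point α_i, compute m(α_i) mod 11:
  α_1 = 4: Horner steps 9 → 5 → 1, so m(4) = 1.
  α_2 = 2: Horner steps 9 → 9 → 10, so m(2) = 10.
  α_3 = 5: Horner steps 9 → 3 → 7, so m(5) = 7.
  α_4 = 7: Horner steps 9 → 10 → 7, so m(7) = 7.
  α_5 = 6: Horner steps 9 → 1 → 9, so m(6) = 9.
Codeword c = [1, 10, 7, 7, 9] ∈ F_11^5.


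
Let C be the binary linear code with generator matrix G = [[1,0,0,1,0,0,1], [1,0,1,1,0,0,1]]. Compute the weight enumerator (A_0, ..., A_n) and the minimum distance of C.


Weight distribution: A_0 = 1, A_1 = 1, A_3 = 1, A_4 = 1. Minimum distance d = 1.

Enumerate all 2^2 = 4 messages m ∈ F_2^2.
For each, compute codeword c = mG in F_2^7, then tally its weight.
  m = 00 → c = 0000000, weight = 0.
  m = 10 → c = 1001001, weight = 3.
  m = 01 → c = 1011001, weight = 4.
  m = 11 → c = 0010000, weight = 1.
Tally weights:
  weight 0: 1 codewords.
  weight 1: 1 codewords.
  weight 3: 1 codewords.
  weight 4: 1 codewords.
Minimum distance d = smallest w > 0 with A_w > 0 = 1.
Sanity: Σ A_w = 4 = 2^2 = 4 ✓.


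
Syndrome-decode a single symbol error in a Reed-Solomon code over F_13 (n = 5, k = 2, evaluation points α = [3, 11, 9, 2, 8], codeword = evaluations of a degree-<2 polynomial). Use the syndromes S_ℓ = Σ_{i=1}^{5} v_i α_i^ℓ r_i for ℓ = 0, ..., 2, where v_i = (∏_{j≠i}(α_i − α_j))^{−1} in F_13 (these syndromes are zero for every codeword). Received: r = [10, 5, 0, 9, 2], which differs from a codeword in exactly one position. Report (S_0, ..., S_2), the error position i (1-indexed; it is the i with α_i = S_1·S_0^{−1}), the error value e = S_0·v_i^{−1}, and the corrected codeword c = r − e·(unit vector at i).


S = (7, 11, 8), error at position 3, error magnitude e = 10, c = [10, 5, 3, 9, 2].

Step 1: column multipliers v_i = (∏_{j≠i}(α_i − α_j))^{−1} mod 13.
  i = 1 (α = 3): (3−11)(3−9)(3−2)(3−8) = (−8)·(−6)·1·(−5) = −240 ≡ 7, so v_1 = 7^{−1} = 2 (mod 13).
  i = 2 (α = 11): (11−3)(11−9)(11−2)(11−8) = 8·2·9·3 = 432 ≡ 3, so v_2 = 3^{−1} = 9 (mod 13).
  i = 3 (α = 9): (9−3)(9−11)(9−2)(9−8) = 6·(−2)·7·1 = −84 ≡ 7, so v_3 = 7^{−1} = 2 (mod 13).
  i = 4 (α = 2): (2−3)(2−11)(2−9)(2−8) = (−1)·(−9)·(−7)·(−6) = 378 ≡ 1, so v_4 = 1^{−1} = 1 (mod 13).
  i = 5 (α = 8): (8−3)(8−11)(8−9)(8−2) = 5·(−3)·(−1)·6 = 90 ≡ 12, so v_5 = 12^{−1} = 12 (mod 13).
  v = [2, 9, 2, 1, 12].
Step 2: syndromes of r = [10, 5, 0, 9, 2] (all sums mod 13).
  S_0 = Σ v_i r_i = 2·10 + 9·5 + 2·0 + 1·9 + 12·2 = 98 ≡ 7.
  S_1 = Σ v_i α_i r_i = 2·3·10 + 9·11·5 + 2·9·0 + 1·2·9 + 12·8·2 = 765 ≡ 11.
  α_i^2 mod 13 = [9, 4, 3, 4, 12].
  S_2 = Σ v_i α_i^2 r_i = 2·9·10 + 9·4·5 + 2·3·0 + 1·4·9 + 12·12·2 = 684 ≡ 8.
  S = (7, 11, 8) ≠ 0, so r is not a codeword (an error is present).
Step 3: locate the error. For a single error e at position i, S_ℓ = v_i·e·α_i^ℓ, so α_err = S_1/S_0.
  S_0^{−1} = 7^{−1} = 2 (mod 13), so α_err = 11·2 = 22 ≡ 9 = α_3. Error position i = 3.
  Consistency check: S_2/S_1 = 8·6 = 48 ≡ 9 = α_err ✓ (single-error assumption holds).
Step 4: error magnitude e = S_0/v_3 = S_0·∏_{j≠3}(α_3 − α_j) = 7·7 = 49 ≡ 10 (mod 13).
Step 5: correct position 3: c_3 = r_3 − e = 0 − 10 ≡ 3 (mod 13). Hence c = [10, 5, 3, 9, 2].
  Check: interpolating c through the α_i gives m(x) = 7 + 1·x (degree < 2) with m(α_i) = c_i for every i, so c is indeed a codeword.


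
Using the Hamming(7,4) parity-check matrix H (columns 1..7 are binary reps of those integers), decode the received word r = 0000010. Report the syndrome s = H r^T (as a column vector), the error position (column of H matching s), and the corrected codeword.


s = (1, 1, 0)^T, error position = 6, corrected codeword c = 0000000

Compute s = H r^T mod 2 one row at a time:
  s_1 = 0 + 0 + 1 + 0 = 1 ≡ 1 (mod 2).
  s_2 = 0 + 0 + 1 + 0 = 1 ≡ 1 (mod 2).
  s_3 = 0 + 0 + 0 + 0 = 0 ≡ 0 (mod 2).
s = (1, 1, 0)^T — this equals column 6 of H (binary 110), so error is at position 6.
Correct: flip bit 6 of r = 0000010 to get c = 0000000.


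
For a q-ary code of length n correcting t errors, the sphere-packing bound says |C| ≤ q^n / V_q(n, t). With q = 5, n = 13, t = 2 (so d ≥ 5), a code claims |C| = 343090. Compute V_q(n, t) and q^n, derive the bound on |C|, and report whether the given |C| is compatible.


V_q(n, t) = 1301, q^n = 1220703125, Hamming bound = 938280, |C| = 343090 ≤ bound (satisfied).

Step 1: Compute V_q(n, t) = Σ_{j=0}^2 C(n, j) (q−1)^j.
  j = 0: C(13,0)·(4)^0 = 1·1 = 1.
  j = 1: C(13,1)·(4)^1 = 13·4 = 52.
  j = 2: C(13,2)·(4)^2 = 78·16 = 1248.
  V_q(n, t) = 1 + 52 + 1248 = 1301.
Step 2: q^n = 5^13 = 1220703125.
Step 3: Hamming bound ⌊q^n / V_q(n,t)⌋ = ⌊1220703125/1301⌋ = 938280.
Step 4: Compare |C| = 343090 to 938280: satisfied.
The claimed |C| lies below the Hamming bound.


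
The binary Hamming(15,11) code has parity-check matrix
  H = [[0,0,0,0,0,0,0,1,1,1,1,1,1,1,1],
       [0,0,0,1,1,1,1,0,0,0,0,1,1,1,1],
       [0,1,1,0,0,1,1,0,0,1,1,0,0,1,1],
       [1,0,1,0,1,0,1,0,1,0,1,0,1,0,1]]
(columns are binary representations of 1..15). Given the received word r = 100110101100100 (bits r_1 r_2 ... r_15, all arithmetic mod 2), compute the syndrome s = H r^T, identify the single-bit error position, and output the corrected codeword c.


s = (1, 0, 0, 1)^T, error position = 9, corrected codeword c = 100110100100100

Compute s = H r^T mod 2 one row at a time:
  s_1 = 0 + 1 + 1 + 0 + 0 + 1 + 0 + 0 = 3 ≡ 1 (mod 2).
  s_2 = 1 + 1 + 0 + 1 + 0 + 1 + 0 + 0 = 4 ≡ 0 (mod 2).
  s_3 = 0 + 0 + 0 + 1 + 1 + 0 + 0 + 0 = 2 ≡ 0 (mod 2).
  s_4 = 1 + 0 + 1 + 1 + 1 + 0 + 1 + 0 = 5 ≡ 1 (mod 2).
s = (1, 0, 0, 1)^T — this equals column 9 of H (binary 1001), so error is at position 9.
Correct: flip bit 9 of r = 100110101100100 to get c = 100110100100100.


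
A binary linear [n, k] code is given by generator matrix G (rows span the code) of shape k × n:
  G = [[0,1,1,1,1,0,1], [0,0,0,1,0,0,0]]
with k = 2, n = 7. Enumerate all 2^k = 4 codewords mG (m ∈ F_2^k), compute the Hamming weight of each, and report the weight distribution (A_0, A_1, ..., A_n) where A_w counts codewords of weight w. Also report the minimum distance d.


Weight distribution: A_0 = 1, A_1 = 1, A_4 = 1, A_5 = 1. Minimum distance d = 1.

Enumerate all 2^2 = 4 messages m ∈ F_2^2.
For each, compute codeword c = mG in F_2^7, then tally its weight.
  m = 00 → c = 0000000, weight = 0.
  m = 10 → c = 0111101, weight = 5.
  m = 01 → c = 0001000, weight = 1.
  m = 11 → c = 0110101, weight = 4.
Tally weights:
  weight 0: 1 codewords.
  weight 1: 1 codewords.
  weight 4: 1 codewords.
  weight 5: 1 codewords.
Minimum distance d = smallest w > 0 with A_w > 0 = 1.
Sanity: Σ A_w = 4 = 2^2 = 4 ✓.


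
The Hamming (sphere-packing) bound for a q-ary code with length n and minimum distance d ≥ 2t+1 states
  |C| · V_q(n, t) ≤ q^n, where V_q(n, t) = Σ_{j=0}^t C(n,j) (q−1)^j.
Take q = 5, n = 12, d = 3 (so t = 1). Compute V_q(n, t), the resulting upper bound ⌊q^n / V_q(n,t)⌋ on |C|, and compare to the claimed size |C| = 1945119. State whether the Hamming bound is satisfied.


V_q(n, t) = 49, q^n = 244140625, Hamming bound = 4982461, |C| = 1945119 ≤ bound (satisfied).

Step 1: Compute V_q(n, t) = Σ_{j=0}^1 C(n, j) (q−1)^j.
  j = 0: C(12,0)·(4)^0 = 1·1 = 1.
  j = 1: C(12,1)·(4)^1 = 12·4 = 48.
  V_q(n, t) = 1 + 48 = 49.
Step 2: q^n = 5^12 = 244140625.
Step 3: Hamming bound ⌊q^n / V_q(n,t)⌋ = ⌊244140625/49⌋ = 4982461.
Step 4: Compare |C| = 1945119 to 4982461: satisfied.
The claimed |C| lies below the Hamming bound.


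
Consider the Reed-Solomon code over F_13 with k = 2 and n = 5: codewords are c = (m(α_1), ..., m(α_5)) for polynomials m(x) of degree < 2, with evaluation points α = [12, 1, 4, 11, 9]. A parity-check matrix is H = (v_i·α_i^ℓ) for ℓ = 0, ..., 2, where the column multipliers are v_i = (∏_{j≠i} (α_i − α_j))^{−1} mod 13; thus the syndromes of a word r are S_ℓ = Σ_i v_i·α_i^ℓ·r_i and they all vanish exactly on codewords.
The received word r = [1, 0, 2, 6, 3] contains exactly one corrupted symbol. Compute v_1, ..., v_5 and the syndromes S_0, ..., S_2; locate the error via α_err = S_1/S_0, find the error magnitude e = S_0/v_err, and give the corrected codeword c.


S = (9, 9, 9), error at position 2, error magnitude e = 9, c = [1, 4, 2, 6, 3].

Step 1: column multipliers v_i = (∏_{j≠i}(α_i − α_j))^{−1} mod 13.
  i = 1 (α = 12): (12−1)(12−4)(12−11)(12−9) = 11·8·1·3 = 264 ≡ 4, so v_1 = 4^{−1} = 10 (mod 13).
  i = 2 (α = 1): (1−12)(1−4)(1−11)(1−9) = (−11)·(−3)·(−10)·(−8) = 2640 ≡ 1, so v_2 = 1^{−1} = 1 (mod 13).
  i = 3 (α = 4): (4−12)(4−1)(4−11)(4−9) = (−8)·3·(−7)·(−5) = −840 ≡ 5, so v_3 = 5^{−1} = 8 (mod 13).
  i = 4 (α = 11): (11−12)(11−1)(11−4)(11−9) = (−1)·10·7·2 = −140 ≡ 3, so v_4 = 3^{−1} = 9 (mod 13).
  i = 5 (α = 9): (9−12)(9−1)(9−4)(9−11) = (−3)·8·5·(−2) = 240 ≡ 6, so v_5 = 6^{−1} = 11 (mod 13).
  v = [10, 1, 8, 9, 11].
Step 2: syndromes of r = [1, 0, 2, 6, 3] (all sums mod 13).
  S_0 = Σ v_i r_i = 10·1 + 1·0 + 8·2 + 9·6 + 11·3 = 113 ≡ 9.
  S_1 = Σ v_i α_i r_i = 10·12·1 + 1·1·0 + 8·4·2 + 9·11·6 + 11·9·3 = 1075 ≡ 9.
  α_i^2 mod 13 = [1, 1, 3, 4, 3].
  S_2 = Σ v_i α_i^2 r_i = 10·1·1 + 1·1·0 + 8·3·2 + 9·4·6 + 11·3·3 = 373 ≡ 9.
  S = (9, 9, 9) ≠ 0, so r is not a codeword (an error is present).
Step 3: locate the error. For a single error e at position i, S_ℓ = v_i·e·α_i^ℓ, so α_err = S_1/S_0.
  S_0^{−1} = 9^{−1} = 3 (mod 13), so α_err = 9·3 = 27 ≡ 1 = α_2. Error position i = 2.
  Consistency check: S_2/S_1 = 9·3 = 27 ≡ 1 = α_err ✓ (single-error assumption holds).
Step 4: error magnitude e = S_0/v_2 = S_0·∏_{j≠2}(α_2 − α_j) = 9·1 = 9 ≡ 9 (mod 13).
Step 5: correct position 2: c_2 = r_2 − e = 0 − 9 ≡ 4 (mod 13). Hence c = [1, 4, 2, 6, 3].
  Check: interpolating c through the α_i gives m(x) = 9 + 8·x (degree < 2) with m(α_i) = c_i for every i, so c is indeed a codeword.


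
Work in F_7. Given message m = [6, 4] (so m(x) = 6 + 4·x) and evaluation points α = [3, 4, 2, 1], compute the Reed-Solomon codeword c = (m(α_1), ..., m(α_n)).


c = [4, 1, 0, 3]

Message polynomial: m(x) = 6 + 4·x (mod 7).
For each evaluation point α_i, compute m(α_i) mod 7:
  α_1 = 3: Horner steps 4 → 4, so m(3) = 4.
  α_2 = 4: Horner steps 4 → 1, so m(4) = 1.
  α_3 = 2: Horner steps 4 → 0, so m(2) = 0.
  α_4 = 1: Horner steps 4 → 3, so m(1) = 3.
Codeword c = [4, 1, 0, 3] ∈ F_7^4.


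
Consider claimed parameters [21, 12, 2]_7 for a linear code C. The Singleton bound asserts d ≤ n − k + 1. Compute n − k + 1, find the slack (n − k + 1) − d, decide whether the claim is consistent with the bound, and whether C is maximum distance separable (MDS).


Singleton RHS = n − k + 1 = 10, slack = 8, bound satisfied, not MDS.

Singleton bound: d ≤ n − k + 1.
Here n = 21, k = 12, so n − k + 1 = 10.
Given d = 2, check d ≤ 10: YES.
Slack = (n − k + 1) − d = 8.
The code is NOT MDS (slack = 8 > 0).
Description: the claimed parameters are [21, 12, 2]_7; such a code would be non-MDS.


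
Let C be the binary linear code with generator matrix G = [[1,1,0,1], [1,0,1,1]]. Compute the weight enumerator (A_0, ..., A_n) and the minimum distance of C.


Weight distribution: A_0 = 1, A_2 = 1, A_3 = 2. Minimum distance d = 2.

Enumerate all 2^2 = 4 messages m ∈ F_2^2.
For each, compute codeword c = mG in F_2^4, then tally its weight.
  m = 00 → c = 0000, weight = 0.
  m = 10 → c = 1101, weight = 3.
  m = 01 → c = 1011, weight = 3.
  m = 11 → c = 0110, weight = 2.
Tally weights:
  weight 0: 1 codewords.
  weight 2: 1 codewords.
  weight 3: 2 codewords.
Minimum distance d = smallest w > 0 with A_w > 0 = 2.
Sanity: Σ A_w = 4 = 2^2 = 4 ✓.


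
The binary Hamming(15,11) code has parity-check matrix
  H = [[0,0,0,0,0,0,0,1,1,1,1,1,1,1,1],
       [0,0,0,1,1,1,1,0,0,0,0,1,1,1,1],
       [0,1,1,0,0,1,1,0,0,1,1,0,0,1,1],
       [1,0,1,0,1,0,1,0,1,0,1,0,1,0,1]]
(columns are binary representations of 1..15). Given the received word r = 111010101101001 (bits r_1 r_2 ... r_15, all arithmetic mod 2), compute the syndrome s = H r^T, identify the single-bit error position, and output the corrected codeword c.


s = (0, 0, 1, 0)^T, error position = 2, corrected codeword c = 101010101101001

Compute s = H r^T mod 2 one row at a time:
  s_1 = 0 + 1 + 1 + 0 + 1 + 0 + 0 + 1 = 4 ≡ 0 (mod 2).
  s_2 = 0 + 1 + 0 + 1 + 1 + 0 + 0 + 1 = 4 ≡ 0 (mod 2).
  s_3 = 1 + 1 + 0 + 1 + 1 + 0 + 0 + 1 = 5 ≡ 1 (mod 2).
  s_4 = 1 + 1 + 1 + 1 + 1 + 0 + 0 + 1 = 6 ≡ 0 (mod 2).
s = (0, 0, 1, 0)^T — this equals column 2 of H (binary 0010), so error is at position 2.
Correct: flip bit 2 of r = 111010101101001 to get c = 101010101101001.


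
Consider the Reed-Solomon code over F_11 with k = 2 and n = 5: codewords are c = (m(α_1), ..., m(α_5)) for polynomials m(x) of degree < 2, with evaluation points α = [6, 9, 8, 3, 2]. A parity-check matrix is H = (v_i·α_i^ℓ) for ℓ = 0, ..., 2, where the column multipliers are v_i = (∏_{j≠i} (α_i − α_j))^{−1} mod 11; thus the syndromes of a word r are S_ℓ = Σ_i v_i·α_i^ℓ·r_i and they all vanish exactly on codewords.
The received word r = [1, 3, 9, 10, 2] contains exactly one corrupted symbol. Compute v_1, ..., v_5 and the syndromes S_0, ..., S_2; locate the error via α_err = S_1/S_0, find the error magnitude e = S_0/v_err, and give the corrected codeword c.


S = (6, 4, 10), error at position 3, error magnitude e = 3, c = [1, 3, 6, 10, 2].

Step 1: column multipliers v_i = (∏_{j≠i}(α_i − α_j))^{−1} mod 11.
  i = 1 (α = 6): (6−9)(6−8)(6−3)(6−2) = (−3)·(−2)·3·4 = 72 ≡ 6, so v_1 = 6^{−1} = 2 (mod 11).
  i = 2 (α = 9): (9−6)(9−8)(9−3)(9−2) = 3·1·6·7 = 126 ≡ 5, so v_2 = 5^{−1} = 9 (mod 11).
  i = 3 (α = 8): (8−6)(8−9)(8−3)(8−2) = 2·(−1)·5·6 = −60 ≡ 6, so v_3 = 6^{−1} = 2 (mod 11).
  i = 4 (α = 3): (3−6)(3−9)(3−8)(3−2) = (−3)·(−6)·(−5)·1 = −90 ≡ 9, so v_4 = 9^{−1} = 5 (mod 11).
  i = 5 (α = 2): (2−6)(2−9)(2−8)(2−3) = (−4)·(−7)·(−6)·(−1) = 168 ≡ 3, so v_5 = 3^{−1} = 4 (mod 11).
  v = [2, 9, 2, 5, 4].
Step 2: syndromes of r = [1, 3, 9, 10, 2] (all sums mod 11).
  S_0 = Σ v_i r_i = 2·1 + 9·3 + 2·9 + 5·10 + 4·2 = 105 ≡ 6.
  S_1 = Σ v_i α_i r_i = 2·6·1 + 9·9·3 + 2·8·9 + 5·3·10 + 4·2·2 = 565 ≡ 4.
  α_i^2 mod 11 = [3, 4, 9, 9, 4].
  S_2 = Σ v_i α_i^2 r_i = 2·3·1 + 9·4·3 + 2·9·9 + 5·9·10 + 4·4·2 = 758 ≡ 10.
  S = (6, 4, 10) ≠ 0, so r is not a codeword (an error is present).
Step 3: locate the error. For a single error e at position i, S_ℓ = v_i·e·α_i^ℓ, so α_err = S_1/S_0.
  S_0^{−1} = 6^{−1} = 2 (mod 11), so α_err = 4·2 = 8 ≡ 8 = α_3. Error position i = 3.
  Consistency check: S_2/S_1 = 10·3 = 30 ≡ 8 = α_err ✓ (single-error assumption holds).
Step 4: error magnitude e = S_0/v_3 = S_0·∏_{j≠3}(α_3 − α_j) = 6·6 = 36 ≡ 3 (mod 11).
Step 5: correct position 3: c_3 = r_3 − e = 9 − 3 ≡ 6 (mod 11). Hence c = [1, 3, 6, 10, 2].
  Check: interpolating c through the α_i gives m(x) = 8 + 8·x (degree < 2) with m(α_i) = c_i for every i, so c is indeed a codeword.


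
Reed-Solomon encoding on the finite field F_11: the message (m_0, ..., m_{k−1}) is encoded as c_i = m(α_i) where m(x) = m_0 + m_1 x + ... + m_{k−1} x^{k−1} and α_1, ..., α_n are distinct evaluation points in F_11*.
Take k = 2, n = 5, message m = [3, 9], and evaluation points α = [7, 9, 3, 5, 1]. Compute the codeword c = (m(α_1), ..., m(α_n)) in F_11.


c = [0, 7, 8, 4, 1]

Message polynomial: m(x) = 3 + 9·x (mod 11).
For each evaluation point α_i, compute m(α_i) mod 11:
  α_1 = 7: Horner steps 9 → 0, so m(7) = 0.
  α_2 = 9: Horner steps 9 → 7, so m(9) = 7.
  α_3 = 3: Horner steps 9 → 8, so m(3) = 8.
  α_4 = 5: Horner steps 9 → 4, so m(5) = 4.
  α_5 = 1: Horner steps 9 → 1, so m(1) = 1.
Codeword c = [0, 7, 8, 4, 1] ∈ F_11^5.


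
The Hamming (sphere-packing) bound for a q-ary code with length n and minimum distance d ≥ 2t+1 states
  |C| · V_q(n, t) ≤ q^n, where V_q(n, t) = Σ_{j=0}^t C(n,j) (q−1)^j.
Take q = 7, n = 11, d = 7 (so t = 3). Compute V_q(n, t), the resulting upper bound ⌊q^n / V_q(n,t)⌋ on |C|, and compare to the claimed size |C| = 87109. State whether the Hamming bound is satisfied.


V_q(n, t) = 37687, q^n = 1977326743, Hamming bound = 52467, |C| = 87109 > bound (violated).

Step 1: Compute V_q(n, t) = Σ_{j=0}^3 C(n, j) (q−1)^j.
  j = 0: C(11,0)·(6)^0 = 1·1 = 1.
  j = 1: C(11,1)·(6)^1 = 11·6 = 66.
  j = 2: C(11,2)·(6)^2 = 55·36 = 1980.
  j = 3: C(11,3)·(6)^3 = 165·216 = 35640.
  V_q(n, t) = 1 + 66 + 1980 + 35640 = 37687.
Step 2: q^n = 7^11 = 1977326743.
Step 3: Hamming bound ⌊q^n / V_q(n,t)⌋ = ⌊1977326743/37687⌋ = 52467.
Step 4: Compare |C| = 87109 to 52467: violated.
The claimed |C| lies above the Hamming bound, so no 7-ary code of length 11 with d ≥ 7 can have 87109 codewords.


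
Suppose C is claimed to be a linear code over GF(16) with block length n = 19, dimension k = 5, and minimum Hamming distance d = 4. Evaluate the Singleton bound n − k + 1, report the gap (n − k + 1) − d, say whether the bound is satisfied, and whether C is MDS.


Singleton RHS = n − k + 1 = 15, slack = 11, bound satisfied, not MDS.

Singleton bound: d ≤ n − k + 1.
Here n = 19, k = 5, so n − k + 1 = 15.
Given d = 4, check d ≤ 15: YES.
Slack = (n − k + 1) − d = 11.
The code is NOT MDS (slack = 11 > 0).
Description: the claimed parameters are [19, 5, 4]_16; such a code would be non-MDS.


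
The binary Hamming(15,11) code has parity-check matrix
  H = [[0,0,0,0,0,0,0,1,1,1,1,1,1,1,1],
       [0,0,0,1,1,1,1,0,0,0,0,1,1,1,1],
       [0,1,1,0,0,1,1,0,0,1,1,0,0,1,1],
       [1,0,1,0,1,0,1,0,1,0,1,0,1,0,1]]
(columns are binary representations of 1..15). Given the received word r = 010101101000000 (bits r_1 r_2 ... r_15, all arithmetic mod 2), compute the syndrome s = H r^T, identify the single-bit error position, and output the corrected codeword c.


s = (1, 1, 1, 0)^T, error position = 14, corrected codeword c = 010101101000010

Compute s = H r^T mod 2 one row at a time:
  s_1 = 0 + 1 + 0 + 0 + 0 + 0 + 0 + 0 = 1 ≡ 1 (mod 2).
  s_2 = 1 + 0 + 1 + 1 + 0 + 0 + 0 + 0 = 3 ≡ 1 (mod 2).
  s_3 = 1 + 0 + 1 + 1 + 0 + 0 + 0 + 0 = 3 ≡ 1 (mod 2).
  s_4 = 0 + 0 + 0 + 1 + 1 + 0 + 0 + 0 = 2 ≡ 0 (mod 2).
s = (1, 1, 1, 0)^T — this equals column 14 of H (binary 1110), so error is at position 14.
Correct: flip bit 14 of r = 010101101000000 to get c = 010101101000010.


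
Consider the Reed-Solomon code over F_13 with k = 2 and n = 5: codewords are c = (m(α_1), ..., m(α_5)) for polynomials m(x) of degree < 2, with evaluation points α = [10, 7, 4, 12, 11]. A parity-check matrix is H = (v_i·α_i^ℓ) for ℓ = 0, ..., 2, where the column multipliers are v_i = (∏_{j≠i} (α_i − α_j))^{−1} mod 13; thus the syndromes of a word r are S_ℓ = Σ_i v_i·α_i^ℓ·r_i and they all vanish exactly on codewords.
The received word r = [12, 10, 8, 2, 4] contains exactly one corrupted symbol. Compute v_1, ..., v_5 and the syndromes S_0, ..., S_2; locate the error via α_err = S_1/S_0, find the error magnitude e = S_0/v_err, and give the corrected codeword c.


S = (3, 10, 3), error at position 4, error magnitude e = 6, c = [12, 10, 8, 9, 4].

Step 1: column multipliers v_i = (∏_{j≠i}(α_i − α_j))^{−1} mod 13.
  i = 1 (α = 10): (10−7)(10−4)(10−12)(10−11) = 3·6·(−2)·(−1) = 36 ≡ 10, so v_1 = 10^{−1} = 4 (mod 13).
  i = 2 (α = 7): (7−10)(7−4)(7−12)(7−11) = (−3)·3·(−5)·(−4) = −180 ≡ 2, so v_2 = 2^{−1} = 7 (mod 13).
  i = 3 (α = 4): (4−10)(4−7)(4−12)(4−11) = (−6)·(−3)·(−8)·(−7) = 1008 ≡ 7, so v_3 = 7^{−1} = 2 (mod 13).
  i = 4 (α = 12): (12−10)(12−7)(12−4)(12−11) = 2·5·8·1 = 80 ≡ 2, so v_4 = 2^{−1} = 7 (mod 13).
  i = 5 (α = 11): (11−10)(11−7)(11−4)(11−12) = 1·4·7·(−1) = −28 ≡ 11, so v_5 = 11^{−1} = 6 (mod 13).
  v = [4, 7, 2, 7, 6].
Step 2: syndromes of r = [12, 10, 8, 2, 4] (all sums mod 13).
  S_0 = Σ v_i r_i = 4·12 + 7·10 + 2·8 + 7·2 + 6·4 = 172 ≡ 3.
  S_1 = Σ v_i α_i r_i = 4·10·12 + 7·7·10 + 2·4·8 + 7·12·2 + 6·11·4 = 1466 ≡ 10.
  α_i^2 mod 13 = [9, 10, 3, 1, 4].
  S_2 = Σ v_i α_i^2 r_i = 4·9·12 + 7·10·10 + 2·3·8 + 7·1·2 + 6·4·4 = 1290 ≡ 3.
  S = (3, 10, 3) ≠ 0, so r is not a codeword (an error is present).
Step 3: locate the error. For a single error e at position i, S_ℓ = v_i·e·α_i^ℓ, so α_err = S_1/S_0.
  S_0^{−1} = 3^{−1} = 9 (mod 13), so α_err = 10·9 = 90 ≡ 12 = α_4. Error position i = 4.
  Consistency check: S_2/S_1 = 3·4 = 12 ≡ 12 = α_err ✓ (single-error assumption holds).
Step 4: error magnitude e = S_0/v_4 = S_0·∏_{j≠4}(α_4 − α_j) = 3·2 = 6 ≡ 6 (mod 13).
Step 5: correct position 4: c_4 = r_4 − e = 2 − 6 ≡ 9 (mod 13). Hence c = [12, 10, 8, 9, 4].
  Check: interpolating c through the α_i gives m(x) = 1 + 5·x (degree < 2) with m(α_i) = c_i for every i, so c is indeed a codeword.


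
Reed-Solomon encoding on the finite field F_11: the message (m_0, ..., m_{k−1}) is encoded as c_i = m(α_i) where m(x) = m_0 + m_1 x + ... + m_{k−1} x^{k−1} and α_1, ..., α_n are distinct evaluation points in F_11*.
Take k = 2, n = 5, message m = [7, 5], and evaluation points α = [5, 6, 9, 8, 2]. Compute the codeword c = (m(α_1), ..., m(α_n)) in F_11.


c = [10, 4, 8, 3, 6]

Message polynomial: m(x) = 7 + 5·x (mod 11).
For each evaluation point α_i, compute m(α_i) mod 11:
  α_1 = 5: Horner steps 5 → 10, so m(5) = 10.
  α_2 = 6: Horner steps 5 → 4, so m(6) = 4.
  α_3 = 9: Horner steps 5 → 8, so m(9) = 8.
  α_4 = 8: Horner steps 5 → 3, so m(8) = 3.
  α_5 = 2: Horner steps 5 → 6, so m(2) = 6.
Codeword c = [10, 4, 8, 3, 6] ∈ F_11^5.


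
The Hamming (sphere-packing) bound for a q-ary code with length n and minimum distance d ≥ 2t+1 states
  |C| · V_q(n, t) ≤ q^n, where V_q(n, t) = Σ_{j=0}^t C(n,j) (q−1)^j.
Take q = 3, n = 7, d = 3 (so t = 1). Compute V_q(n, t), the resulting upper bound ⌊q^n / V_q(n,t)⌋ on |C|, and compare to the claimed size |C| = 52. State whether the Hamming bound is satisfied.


V_q(n, t) = 15, q^n = 2187, Hamming bound = 145, |C| = 52 ≤ bound (satisfied).

Step 1: Compute V_q(n, t) = Σ_{j=0}^1 C(n, j) (q−1)^j.
  j = 0: C(7,0)·(2)^0 = 1·1 = 1.
  j = 1: C(7,1)·(2)^1 = 7·2 = 14.
  V_q(n, t) = 1 + 14 = 15.
Step 2: q^n = 3^7 = 2187.
Step 3: Hamming bound ⌊q^n / V_q(n,t)⌋ = ⌊2187/15⌋ = 145.
Step 4: Compare |C| = 52 to 145: satisfied.
The claimed |C| lies below the Hamming bound.


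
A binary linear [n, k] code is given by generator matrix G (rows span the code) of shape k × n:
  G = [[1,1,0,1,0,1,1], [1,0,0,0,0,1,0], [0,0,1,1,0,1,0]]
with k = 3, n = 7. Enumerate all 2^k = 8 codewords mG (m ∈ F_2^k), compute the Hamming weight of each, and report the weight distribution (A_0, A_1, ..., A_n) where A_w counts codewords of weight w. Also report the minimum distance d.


Weight distribution: A_0 = 1, A_2 = 1, A_3 = 3, A_4 = 2, A_5 = 1. Minimum distance d = 2.

Enumerate all 2^3 = 8 messages m ∈ F_2^3.
For each, compute codeword c = mG in F_2^7, then tally its weight.
  m = 000 → c = 0000000, weight = 0.
  m = 100 → c = 1101011, weight = 5.
  m = 010 → c = 1000010, weight = 2.
  m = 110 → c = 0101001, weight = 3.
  m = 001 → c = 0011010, weight = 3.
  m = 101 → c = 1110001, weight = 4.
  m = 011 → c = 1011000, weight = 3.
  m = 111 → c = 0110011, weight = 4.
Tally weights:
  weight 0: 1 codewords.
  weight 2: 1 codewords.
  weight 3: 3 codewords.
  weight 4: 2 codewords.
  weight 5: 1 codewords.
Minimum distance d = smallest w > 0 with A_w > 0 = 2.
Sanity: Σ A_w = 8 = 2^3 = 8 ✓.


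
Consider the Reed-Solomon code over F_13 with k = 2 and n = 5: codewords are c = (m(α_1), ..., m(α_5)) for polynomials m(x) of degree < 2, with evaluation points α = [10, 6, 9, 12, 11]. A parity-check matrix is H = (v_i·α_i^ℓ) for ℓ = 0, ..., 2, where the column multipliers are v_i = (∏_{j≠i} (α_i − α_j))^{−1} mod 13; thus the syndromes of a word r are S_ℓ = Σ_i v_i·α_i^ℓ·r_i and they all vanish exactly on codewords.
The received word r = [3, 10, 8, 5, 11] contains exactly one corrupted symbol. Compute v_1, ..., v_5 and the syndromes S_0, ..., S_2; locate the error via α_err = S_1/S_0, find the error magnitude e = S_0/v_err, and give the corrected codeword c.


S = (9, 4, 9), error at position 4, error magnitude e = 12, c = [3, 10, 8, 6, 11].

Step 1: column multipliers v_i = (∏_{j≠i}(α_i − α_j))^{−1} mod 13.
  i = 1 (α = 10): (10−6)(10−9)(10−12)(10−11) = 4·1·(−2)·(−1) = 8 ≡ 8, so v_1 = 8^{−1} = 5 (mod 13).
  i = 2 (α = 6): (6−10)(6−9)(6−12)(6−11) = (−4)·(−3)·(−6)·(−5) = 360 ≡ 9, so v_2 = 9^{−1} = 3 (mod 13).
  i = 3 (α = 9): (9−10)(9−6)(9−12)(9−11) = (−1)·3·(−3)·(−2) = −18 ≡ 8, so v_3 = 8^{−1} = 5 (mod 13).
  i = 4 (α = 12): (12−10)(12−6)(12−9)(12−11) = 2·6·3·1 = 36 ≡ 10, so v_4 = 10^{−1} = 4 (mod 13).
  i = 5 (α = 11): (11−10)(11−6)(11−9)(11−12) = 1·5·2·(−1) = −10 ≡ 3, so v_5 = 3^{−1} = 9 (mod 13).
  v = [5, 3, 5, 4, 9].
Step 2: syndromes of r = [3, 10, 8, 5, 11] (all sums mod 13).
  S_0 = Σ v_i r_i = 5·3 + 3·10 + 5·8 + 4·5 + 9·11 = 204 ≡ 9.
  S_1 = Σ v_i α_i r_i = 5·10·3 + 3·6·10 + 5·9·8 + 4·12·5 + 9·11·11 = 2019 ≡ 4.
  α_i^2 mod 13 = [9, 10, 3, 1, 4].
  S_2 = Σ v_i α_i^2 r_i = 5·9·3 + 3·10·10 + 5·3·8 + 4·1·5 + 9·4·11 = 971 ≡ 9.
  S = (9, 4, 9) ≠ 0, so r is not a codeword (an error is present).
Step 3: locate the error. For a single error e at position i, S_ℓ = v_i·e·α_i^ℓ, so α_err = S_1/S_0.
  S_0^{−1} = 9^{−1} = 3 (mod 13), so α_err = 4·3 = 12 ≡ 12 = α_4. Error position i = 4.
  Consistency check: S_2/S_1 = 9·10 = 90 ≡ 12 = α_err ✓ (single-error assumption holds).
Step 4: error magnitude e = S_0/v_4 = S_0·∏_{j≠4}(α_4 − α_j) = 9·10 = 90 ≡ 12 (mod 13).
Step 5: correct position 4: c_4 = r_4 − e = 5 − 12 ≡ 6 (mod 13). Hence c = [3, 10, 8, 6, 11].
  Check: interpolating c through the α_i gives m(x) = 1 + 8·x (degree < 2) with m(α_i) = c_i for every i, so c is indeed a codeword.


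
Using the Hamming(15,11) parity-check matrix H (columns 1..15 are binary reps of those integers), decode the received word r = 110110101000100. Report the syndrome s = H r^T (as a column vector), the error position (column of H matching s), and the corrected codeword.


s = (0, 0, 0, 1)^T, error position = 1, corrected codeword c = 010110101000100

Compute s = H r^T mod 2 one row at a time:
  s_1 = 0 + 1 + 0 + 0 + 0 + 1 + 0 + 0 = 2 ≡ 0 (mod 2).
  s_2 = 1 + 1 + 0 + 1 + 0 + 1 + 0 + 0 = 4 ≡ 0 (mod 2).
  s_3 = 1 + 0 + 0 + 1 + 0 + 0 + 0 + 0 = 2 ≡ 0 (mod 2).
  s_4 = 1 + 0 + 1 + 1 + 1 + 0 + 1 + 0 = 5 ≡ 1 (mod 2).
s = (0, 0, 0, 1)^T — this equals column 1 of H (binary 0001), so error is at position 1.
Correct: flip bit 1 of r = 110110101000100 to get c = 010110101000100.


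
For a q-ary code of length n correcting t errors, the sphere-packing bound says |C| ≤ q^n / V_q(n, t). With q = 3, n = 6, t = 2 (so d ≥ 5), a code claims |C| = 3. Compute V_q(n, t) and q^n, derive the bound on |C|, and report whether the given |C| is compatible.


V_q(n, t) = 73, q^n = 729, Hamming bound = 9, |C| = 3 ≤ bound (satisfied).

Step 1: Compute V_q(n, t) = Σ_{j=0}^2 C(n, j) (q−1)^j.
  j = 0: C(6,0)·(2)^0 = 1·1 = 1.
  j = 1: C(6,1)·(2)^1 = 6·2 = 12.
  j = 2: C(6,2)·(2)^2 = 15·4 = 60.
  V_q(n, t) = 1 + 12 + 60 = 73.
Step 2: q^n = 3^6 = 729.
Step 3: Hamming bound ⌊q^n / V_q(n,t)⌋ = ⌊729/73⌋ = 9.
Step 4: Compare |C| = 3 to 9: satisfied.
The claimed |C| lies below the Hamming bound.


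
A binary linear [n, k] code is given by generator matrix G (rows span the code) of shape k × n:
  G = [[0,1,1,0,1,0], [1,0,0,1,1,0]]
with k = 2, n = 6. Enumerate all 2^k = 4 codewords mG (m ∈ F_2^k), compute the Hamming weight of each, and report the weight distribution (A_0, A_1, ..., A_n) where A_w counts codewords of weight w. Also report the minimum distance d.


Weight distribution: A_0 = 1, A_3 = 2, A_4 = 1. Minimum distance d = 3.

Enumerate all 2^2 = 4 messages m ∈ F_2^2.
For each, compute codeword c = mG in F_2^6, then tally its weight.
  m = 00 → c = 000000, weight = 0.
  m = 10 → c = 011010, weight = 3.
  m = 01 → c = 100110, weight = 3.
  m = 11 → c = 111100, weight = 4.
Tally weights:
  weight 0: 1 codewords.
  weight 3: 2 codewords.
  weight 4: 1 codewords.
Minimum distance d = smallest w > 0 with A_w > 0 = 3.
Sanity: Σ A_w = 4 = 2^2 = 4 ✓.


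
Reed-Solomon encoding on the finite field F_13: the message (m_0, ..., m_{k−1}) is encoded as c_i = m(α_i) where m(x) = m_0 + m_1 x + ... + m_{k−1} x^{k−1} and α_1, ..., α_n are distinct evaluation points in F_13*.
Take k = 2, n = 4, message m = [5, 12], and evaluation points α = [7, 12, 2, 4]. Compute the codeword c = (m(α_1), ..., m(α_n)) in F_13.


c = [11, 6, 3, 1]

Message polynomial: m(x) = 5 + 12·x (mod 13).
For each evaluation point α_i, compute m(α_i) mod 13:
  α_1 = 7: Horner steps 12 → 11, so m(7) = 11.
  α_2 = 12: Horner steps 12 → 6, so m(12) = 6.
  α_3 = 2: Horner steps 12 → 3, so m(2) = 3.
  α_4 = 4: Horner steps 12 → 1, so m(4) = 1.
Codeword c = [11, 6, 3, 1] ∈ F_13^4.


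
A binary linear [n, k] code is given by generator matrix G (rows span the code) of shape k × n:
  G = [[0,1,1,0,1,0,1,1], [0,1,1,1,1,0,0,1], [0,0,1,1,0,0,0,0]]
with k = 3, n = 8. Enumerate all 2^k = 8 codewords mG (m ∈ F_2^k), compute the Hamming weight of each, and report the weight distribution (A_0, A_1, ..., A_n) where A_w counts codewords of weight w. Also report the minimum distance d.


Weight distribution: A_0 = 1, A_2 = 3, A_3 = 1, A_5 = 3. Minimum distance d = 2.

Enumerate all 2^3 = 8 messages m ∈ F_2^3.
For each, compute codeword c = mG in F_2^8, then tally its weight.
  m = 000 → c = 00000000, weight = 0.
  m = 100 → c = 01101011, weight = 5.
  m = 010 → c = 01111001, weight = 5.
  m = 110 → c = 00010010, weight = 2.
  m = 001 → c = 00110000, weight = 2.
  m = 101 → c = 01011011, weight = 5.
  m = 011 → c = 01001001, weight = 3.
  m = 111 → c = 00100010, weight = 2.
Tally weights:
  weight 0: 1 codewords.
  weight 2: 3 codewords.
  weight 3: 1 codewords.
  weight 5: 3 codewords.
Minimum distance d = smallest w > 0 with A_w > 0 = 2.
Sanity: Σ A_w = 8 = 2^3 = 8 ✓.
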